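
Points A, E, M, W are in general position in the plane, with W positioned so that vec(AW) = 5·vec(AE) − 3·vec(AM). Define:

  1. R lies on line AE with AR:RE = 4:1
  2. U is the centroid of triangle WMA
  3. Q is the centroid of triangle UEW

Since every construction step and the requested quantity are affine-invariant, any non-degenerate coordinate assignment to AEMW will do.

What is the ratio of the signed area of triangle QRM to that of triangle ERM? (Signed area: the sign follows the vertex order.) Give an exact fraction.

Assign A = (0, 0), E = (1, 0), M = (0, 1), W = (5, -3) — the answer is frame-independent, so this choice is without loss of generality.
1. R lies on line AE with AR:RE = 4:1 ⇒ R = (4/5, 0)
2. U is the centroid of triangle WMA ⇒ U = (5/3, -2/3)
3. Q is the centroid of triangle UEW ⇒ Q = (23/9, -11/9)
2·[QRM] = -7/9, 2·[ERM] = -1/5
[QRM]:[ERM] = -7/9:-1/5 = 35/9

[QRM]:[ERM] = 35/9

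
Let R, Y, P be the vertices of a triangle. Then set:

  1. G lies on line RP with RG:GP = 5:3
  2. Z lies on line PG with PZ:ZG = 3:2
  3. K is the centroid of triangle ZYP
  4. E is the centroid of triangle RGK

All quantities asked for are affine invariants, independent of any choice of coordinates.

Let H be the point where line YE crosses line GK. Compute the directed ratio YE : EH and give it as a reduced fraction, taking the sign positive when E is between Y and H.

Choose coordinates R = (0, 0), Y = (1, 0), P = (0, 1).
1. G lies on line RP with RG:GP = 5:3 ⇒ G = (0, 5/8)
2. Z lies on line PG with PZ:ZG = 3:2 ⇒ Z = (0, 31/40)
3. K is the centroid of triangle ZYP ⇒ K = (1/3, 71/120)
4. E is the centroid of triangle RGK ⇒ E = (1/9, 73/180)
line YE meets GK at H = (-9/19, 511/760)
E = Y + t·(H−Y) with t = 38/63, so YE:EH = 38/63:25/63

YE:EH = 38/25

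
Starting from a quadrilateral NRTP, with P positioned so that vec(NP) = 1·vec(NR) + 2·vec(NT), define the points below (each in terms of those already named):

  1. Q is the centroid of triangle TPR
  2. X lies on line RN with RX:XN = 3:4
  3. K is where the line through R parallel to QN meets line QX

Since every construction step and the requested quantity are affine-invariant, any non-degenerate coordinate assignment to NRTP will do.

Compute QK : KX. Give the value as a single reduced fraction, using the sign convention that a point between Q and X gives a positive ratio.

Work in coordinates with N = (0, 0), R = (1, 0), T = (0, 1), P = (1, 2).
1. Q is the centroid of triangle TPR ⇒ Q = (2/3, 1)
2. X lies on line RN with RX:XN = 3:4 ⇒ X = (4/7, 0)
3. K is where the line through R parallel to QN meets line QX ⇒ K = (1/2, -3/4)
K = Q + t·(X−Q) with t = 7/4, so QK:KX = t:(1−t) = 7/4:-3/4

QK:KX = -7/3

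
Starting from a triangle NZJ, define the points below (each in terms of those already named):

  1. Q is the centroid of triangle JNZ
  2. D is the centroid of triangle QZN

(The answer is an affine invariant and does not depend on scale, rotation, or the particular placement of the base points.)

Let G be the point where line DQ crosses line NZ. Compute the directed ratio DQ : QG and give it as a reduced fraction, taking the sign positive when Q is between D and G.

Assign N = (0, 0), Z = (1, 0), J = (0, 1) — the answer is frame-independent, so this choice is without loss of generality.
1. Q is the centroid of triangle JNZ ⇒ Q = (1/3, 1/3)
2. D is the centroid of triangle QZN ⇒ D = (4/9, 1/9)
line DQ meets NZ at G = (1/2, 0)
Q = D + t·(G−D) with t = -2, so DQ:QG = -2:3

DQ:QG = -2/3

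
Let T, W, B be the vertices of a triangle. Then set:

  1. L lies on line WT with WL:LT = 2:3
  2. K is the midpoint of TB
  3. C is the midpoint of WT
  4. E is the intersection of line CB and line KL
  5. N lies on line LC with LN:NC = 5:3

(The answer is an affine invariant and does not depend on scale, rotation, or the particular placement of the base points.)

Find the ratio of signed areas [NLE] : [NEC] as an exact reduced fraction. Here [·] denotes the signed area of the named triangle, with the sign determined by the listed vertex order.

[NLE]:[NEC] = 5/3

Work in coordinates with T = (0, 0), W = (1, 0), B = (0, 1).
1. L lies on line WT with WL:LT = 2:3 ⇒ L = (3/5, 0)
2. K is the midpoint of TB ⇒ K = (0, 1/2)
3. C is the midpoint of WT ⇒ C = (1/2, 0)
4. E is the intersection of line CB and line KL ⇒ E = (3/7, 1/7)
5. N lies on line LC with LN:NC = 5:3 ⇒ N = (43/80, 0)
2·[NLE] = 1/112, 2·[NEC] = 3/560
[NLE]:[NEC] = 1/112:3/560 = 5/3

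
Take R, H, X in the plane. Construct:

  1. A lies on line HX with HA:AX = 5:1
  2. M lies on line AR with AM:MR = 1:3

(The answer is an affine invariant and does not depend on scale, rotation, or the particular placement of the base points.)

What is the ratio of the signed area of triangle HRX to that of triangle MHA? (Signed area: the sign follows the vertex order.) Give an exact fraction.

[HRX]:[MHA] = -24/5

Assign R = (0, 0), H = (1, 0), X = (0, 1) — the answer is frame-independent, so this choice is without loss of generality.
1. A lies on line HX with HA:AX = 5:1 ⇒ A = (1/6, 5/6)
2. M lies on line AR with AM:MR = 1:3 ⇒ M = (1/8, 5/8)
2·[HRX] = -1, 2·[MHA] = 5/24
[HRX]:[MHA] = -1:5/24 = -24/5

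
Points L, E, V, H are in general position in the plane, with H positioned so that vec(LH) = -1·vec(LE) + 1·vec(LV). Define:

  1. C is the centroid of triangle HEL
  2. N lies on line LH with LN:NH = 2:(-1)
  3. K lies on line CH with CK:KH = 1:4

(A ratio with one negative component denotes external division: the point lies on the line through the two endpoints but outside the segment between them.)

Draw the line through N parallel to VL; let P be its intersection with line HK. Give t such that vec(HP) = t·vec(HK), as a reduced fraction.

t = -5/4

Assign L = (0, 0), E = (1, 0), V = (0, 1), H = (-1, 1) — the answer is frame-independent, so this choice is without loss of generality.
1. C is the centroid of triangle HEL ⇒ C = (0, 1/3)
2. N lies on line LH with LN:NH = 2:(-1) ⇒ N = (-2, 2)
3. K lies on line CH with CK:KH = 1:4 ⇒ K = (-1/5, 7/15)
through N parallel to VL: direction (0, -1); meets HK at P = (-2, 5/3)
P = H + t·(K−H) with t = -5/4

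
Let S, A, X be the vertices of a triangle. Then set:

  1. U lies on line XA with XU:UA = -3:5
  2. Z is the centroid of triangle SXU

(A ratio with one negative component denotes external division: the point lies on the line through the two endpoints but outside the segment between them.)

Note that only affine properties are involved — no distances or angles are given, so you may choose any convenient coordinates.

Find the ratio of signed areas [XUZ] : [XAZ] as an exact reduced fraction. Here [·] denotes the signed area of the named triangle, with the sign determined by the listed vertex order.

Work in coordinates with S = (0, 0), A = (1, 0), X = (0, 1).
1. U lies on line XA with XU:UA = -3:5 ⇒ U = (-3/2, 5/2)
2. Z is the centroid of triangle SXU ⇒ Z = (-1/2, 7/6)
2·[XUZ] = 1/2, 2·[XAZ] = -1/3
[XUZ]:[XAZ] = 1/2:-1/3 = -3/2

[XUZ]:[XAZ] = -3/2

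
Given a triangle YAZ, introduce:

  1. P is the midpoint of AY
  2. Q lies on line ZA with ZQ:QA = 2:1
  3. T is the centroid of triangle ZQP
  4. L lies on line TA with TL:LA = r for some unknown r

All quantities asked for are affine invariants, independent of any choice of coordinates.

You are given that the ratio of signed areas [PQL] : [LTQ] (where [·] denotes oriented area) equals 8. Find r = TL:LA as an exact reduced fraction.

r = -2/5

Work in coordinates with Y = (0, 0), A = (1, 0), Z = (0, 1).
1. P is the midpoint of AY ⇒ P = (1/2, 0)
2. Q lies on line ZA with ZQ:QA = 2:1 ⇒ Q = (2/3, 1/3)
3. T is the centroid of triangle ZQP ⇒ T = (7/18, 4/9)
4. With TL:LA = r, write λ = r/(r+1) so L = T + λ·(A−T); L is affine-linear in λ
Every point depending on L is an affine combination of L and λ-independent points, so each such coordinate is linear in λ; the λ² term in each signed area is a multiple of (A−T)×(A−T) = 0, so 2·[PQL] and 2·[LTQ] are each linear in λ. Evaluating at λ=0 and λ=1:
  2·[PQL] = -5/18·λ + 1/9,   2·[LTQ] = -1/18·λ
So [PQL]:[LTQ] = (-5/18·λ + 1/9) / (-1/18·λ). Setting this equal to 8:
  -5/18·λ + 1/9 = 8·(-1/18·λ)  ⇒  λ = -2/3
Then r = λ/(1−λ) = (-2/3)/(5/3) = -2/5. Check: with r = -2/5, L = (-1/54, 20/27) and [PQL]:[LTQ] = 8 as required.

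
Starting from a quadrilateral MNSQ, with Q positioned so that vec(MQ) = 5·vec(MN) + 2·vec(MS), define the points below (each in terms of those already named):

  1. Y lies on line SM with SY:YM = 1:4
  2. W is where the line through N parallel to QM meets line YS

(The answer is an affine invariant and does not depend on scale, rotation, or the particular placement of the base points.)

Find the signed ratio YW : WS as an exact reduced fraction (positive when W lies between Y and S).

YW:WS = -6/7

Work in coordinates with M = (0, 0), N = (1, 0), S = (0, 1), Q = (5, 2).
1. Y lies on line SM with SY:YM = 1:4 ⇒ Y = (0, 4/5)
2. W is where the line through N parallel to QM meets line YS ⇒ W = (0, -2/5)
W = Y + t·(S−Y) with t = -6, so YW:WS = t:(1−t) = -6:7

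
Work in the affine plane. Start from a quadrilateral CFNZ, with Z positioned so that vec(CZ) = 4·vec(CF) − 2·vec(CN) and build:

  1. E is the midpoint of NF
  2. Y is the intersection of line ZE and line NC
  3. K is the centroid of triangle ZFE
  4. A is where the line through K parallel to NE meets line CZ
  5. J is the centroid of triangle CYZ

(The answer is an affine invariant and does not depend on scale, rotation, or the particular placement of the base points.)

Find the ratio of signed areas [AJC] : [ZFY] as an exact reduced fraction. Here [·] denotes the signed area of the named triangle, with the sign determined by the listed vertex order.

Assign C = (0, 0), F = (1, 0), N = (0, 1), Z = (4, -2) — the answer is frame-independent, so this choice is without loss of generality.
1. E is the midpoint of NF ⇒ E = (1/2, 1/2)
2. Y is the intersection of line ZE and line NC ⇒ Y = (0, 6/7)
3. K is the centroid of triangle ZFE ⇒ K = (11/6, -1/2)
4. A is where the line through K parallel to NE meets line CZ ⇒ A = (8/3, -4/3)
5. J is the centroid of triangle CYZ ⇒ J = (4/3, -8/21)
2·[AJC] = 16/21, 2·[ZFY] = -4/7
[AJC]:[ZFY] = 16/21:-4/7 = -4/3

[AJC]:[ZFY] = -4/3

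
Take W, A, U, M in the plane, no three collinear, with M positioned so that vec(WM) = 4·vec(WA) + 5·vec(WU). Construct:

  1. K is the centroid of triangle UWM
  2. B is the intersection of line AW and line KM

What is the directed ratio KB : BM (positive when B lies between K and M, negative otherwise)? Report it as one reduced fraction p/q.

Set W = (0, 0), A = (1, 0), U = (0, 1), M = (4, 5); any affine frame gives the same invariant.
1. K is the centroid of triangle UWM ⇒ K = (4/3, 2)
2. B is the intersection of line AW and line KM ⇒ B = (-4/9, 0)
B = K + t·(M−K) with t = -2/3, so KB:BM = t:(1−t) = -2/3:5/3

KB:BM = -2/5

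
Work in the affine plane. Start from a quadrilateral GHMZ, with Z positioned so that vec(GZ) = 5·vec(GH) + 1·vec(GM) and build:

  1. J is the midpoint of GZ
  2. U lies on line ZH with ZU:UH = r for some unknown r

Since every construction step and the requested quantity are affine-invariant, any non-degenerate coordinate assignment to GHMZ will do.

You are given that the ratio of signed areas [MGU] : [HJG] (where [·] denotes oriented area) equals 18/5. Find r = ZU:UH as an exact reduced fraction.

r = 4

Work in coordinates with G = (0, 0), H = (1, 0), M = (0, 1), Z = (5, 1).
1. J is the midpoint of GZ ⇒ J = (5/2, 1/2)
2. With ZU:UH = r, write λ = r/(r+1) so U = Z + λ·(H−Z); U is affine-linear in λ
Every point depending on U is an affine combination of U and λ-independent points, so each such coordinate is linear in λ; the λ² term in each signed area is a multiple of (H−Z)×(H−Z) = 0, so 2·[MGU] and 2·[HJG] are each linear in λ. Evaluating at λ=0 and λ=1:
  2·[MGU] = -4·λ + 5,   2·[HJG] = 1/2
So [MGU]:[HJG] = (-4·λ + 5) / (1/2). Setting this equal to 18/5:
  -4·λ + 5 = 18/5·(1/2)  ⇒  λ = 4/5
Then r = λ/(1−λ) = (4/5)/(1/5) = 4. Check: with r = 4, U = (9/5, 1/5) and [MGU]:[HJG] = 18/5 as required.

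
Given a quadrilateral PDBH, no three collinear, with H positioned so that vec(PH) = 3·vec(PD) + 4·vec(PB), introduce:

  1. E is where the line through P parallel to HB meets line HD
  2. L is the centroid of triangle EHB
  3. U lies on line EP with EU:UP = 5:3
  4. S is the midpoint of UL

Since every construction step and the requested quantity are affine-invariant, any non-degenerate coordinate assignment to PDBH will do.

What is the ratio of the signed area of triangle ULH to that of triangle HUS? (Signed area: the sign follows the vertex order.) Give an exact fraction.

Assign P = (0, 0), D = (1, 0), B = (0, 1), H = (3, 4) — the answer is frame-independent, so this choice is without loss of generality.
1. E is where the line through P parallel to HB meets line HD ⇒ E = (2, 2)
2. L is the centroid of triangle EHB ⇒ L = (5/3, 7/3)
3. U lies on line EP with EU:UP = 5:3 ⇒ U = (3/4, 3/4)
4. S is the midpoint of UL ⇒ S = (29/24, 37/24)
2·[ULH] = -7/12, 2·[HUS] = -7/24
[ULH]:[HUS] = -7/12:-7/24 = 2

[ULH]:[HUS] = 2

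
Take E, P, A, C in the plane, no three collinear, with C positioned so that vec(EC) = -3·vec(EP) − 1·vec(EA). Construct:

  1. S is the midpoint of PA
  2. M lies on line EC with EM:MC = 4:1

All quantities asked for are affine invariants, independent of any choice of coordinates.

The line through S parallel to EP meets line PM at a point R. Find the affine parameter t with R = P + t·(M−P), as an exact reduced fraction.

t = -5/8

Assign E = (0, 0), P = (1, 0), A = (0, 1), C = (-3, -1) — the answer is frame-independent, so this choice is without loss of generality.
1. S is the midpoint of PA ⇒ S = (1/2, 1/2)
2. M lies on line EC with EM:MC = 4:1 ⇒ M = (-12/5, -4/5)
through S parallel to EP: direction (1, 0); meets PM at R = (25/8, 1/2)
R = P + t·(M−P) with t = -5/8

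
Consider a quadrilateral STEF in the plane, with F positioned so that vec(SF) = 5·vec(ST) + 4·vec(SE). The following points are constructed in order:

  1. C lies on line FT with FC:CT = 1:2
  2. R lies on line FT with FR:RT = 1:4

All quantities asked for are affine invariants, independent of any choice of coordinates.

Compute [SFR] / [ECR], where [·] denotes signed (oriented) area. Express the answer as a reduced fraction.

Set S = (0, 0), T = (1, 0), E = (0, 1), F = (5, 4); any affine frame gives the same invariant.
1. C lies on line FT with FC:CT = 1:2 ⇒ C = (11/3, 8/3)
2. R lies on line FT with FR:RT = 1:4 ⇒ R = (21/5, 16/5)
2·[SFR] = -4/5, 2·[ECR] = 16/15
[SFR]:[ECR] = -4/5:16/15 = -3/4

[SFR]:[ECR] = -3/4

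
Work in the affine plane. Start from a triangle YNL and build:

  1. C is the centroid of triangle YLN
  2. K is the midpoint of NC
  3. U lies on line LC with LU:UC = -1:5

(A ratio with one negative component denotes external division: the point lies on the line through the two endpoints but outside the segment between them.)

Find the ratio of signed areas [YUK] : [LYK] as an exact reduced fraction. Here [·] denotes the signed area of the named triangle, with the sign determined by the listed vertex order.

[YUK]:[LYK] = -19/16

Choose coordinates Y = (0, 0), N = (1, 0), L = (0, 1).
1. C is the centroid of triangle YLN ⇒ C = (1/3, 1/3)
2. K is the midpoint of NC ⇒ K = (2/3, 1/6)
3. U lies on line LC with LU:UC = -1:5 ⇒ U = (-1/12, 7/6)
2·[YUK] = -19/24, 2·[LYK] = 2/3
[YUK]:[LYK] = -19/24:2/3 = -19/16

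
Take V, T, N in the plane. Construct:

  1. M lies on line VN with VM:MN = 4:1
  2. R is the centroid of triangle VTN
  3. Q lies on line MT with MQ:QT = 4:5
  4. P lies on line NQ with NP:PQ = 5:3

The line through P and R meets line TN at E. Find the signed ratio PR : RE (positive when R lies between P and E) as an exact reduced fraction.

PR:RE = -19/24

Set V = (0, 0), T = (1, 0), N = (0, 1); any affine frame gives the same invariant.
1. M lies on line VN with VM:MN = 4:1 ⇒ M = (0, 4/5)
2. R is the centroid of triangle VTN ⇒ R = (1/3, 1/3)
3. Q lies on line MT with MQ:QT = 4:5 ⇒ Q = (4/9, 4/9)
4. P lies on line NQ with NP:PQ = 5:3 ⇒ P = (5/18, 47/72)
line PR meets TN at E = (5/19, 14/19)
R = P + t·(E−P) with t = -19/5, so PR:RE = -19/5:24/5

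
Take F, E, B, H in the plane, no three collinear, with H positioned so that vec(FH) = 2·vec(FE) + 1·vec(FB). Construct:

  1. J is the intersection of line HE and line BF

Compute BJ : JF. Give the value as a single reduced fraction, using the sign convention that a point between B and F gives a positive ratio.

BJ:JF = -2

Set F = (0, 0), E = (1, 0), B = (0, 1), H = (2, 1); any affine frame gives the same invariant.
1. J is the intersection of line HE and line BF ⇒ J = (0, -1)
J = B + t·(F−B) with t = 2, so BJ:JF = t:(1−t) = 2:-1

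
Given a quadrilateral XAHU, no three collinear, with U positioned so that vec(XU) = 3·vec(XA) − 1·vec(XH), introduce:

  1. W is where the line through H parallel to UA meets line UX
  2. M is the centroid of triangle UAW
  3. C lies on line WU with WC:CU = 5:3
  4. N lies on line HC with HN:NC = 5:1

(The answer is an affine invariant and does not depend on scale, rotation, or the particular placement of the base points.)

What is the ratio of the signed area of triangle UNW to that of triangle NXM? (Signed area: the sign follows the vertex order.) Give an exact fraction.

[UNW]:[NXM] = -72/25

Assign X = (0, 0), A = (1, 0), H = (0, 1), U = (3, -1) — the answer is frame-independent, so this choice is without loss of generality.
1. W is where the line through H parallel to UA meets line UX ⇒ W = (6, -2)
2. M is the centroid of triangle UAW ⇒ M = (10/3, -1)
3. C lies on line WU with WC:CU = 5:3 ⇒ C = (33/8, -11/8)
4. N lies on line HC with HN:NC = 5:1 ⇒ N = (55/16, -47/48)
2·[UNW] = -1/2, 2·[NXM] = 25/144
[UNW]:[NXM] = -1/2:25/144 = -72/25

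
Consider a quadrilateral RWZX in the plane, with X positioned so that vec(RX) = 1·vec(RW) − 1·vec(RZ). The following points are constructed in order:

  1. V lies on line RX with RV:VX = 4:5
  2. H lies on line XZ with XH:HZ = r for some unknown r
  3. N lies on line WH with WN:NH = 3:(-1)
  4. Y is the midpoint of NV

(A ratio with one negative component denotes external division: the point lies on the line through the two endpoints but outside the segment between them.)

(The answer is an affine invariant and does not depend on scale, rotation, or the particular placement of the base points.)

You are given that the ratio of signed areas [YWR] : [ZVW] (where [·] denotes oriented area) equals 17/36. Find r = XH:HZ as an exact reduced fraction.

r = 1/2

Set R = (0, 0), W = (1, 0), Z = (0, 1), X = (1, -1); any affine frame gives the same invariant.
1. V lies on line RX with RV:VX = 4:5 ⇒ V = (4/9, -4/9)
2. With XH:HZ = r, write λ = r/(r+1) so H = X + λ·(Z−X); H is affine-linear in λ
3. N lies on line WH with WN:NH = 3:(-1) ⇒ N is an affine combination of earlier points and hence also affine-linear in λ
4. Y is the midpoint of NV ⇒ Y is an affine combination of earlier points and hence also affine-linear in λ
Every point depending on H is an affine combination of H and λ-independent points, so each such coordinate is linear in λ; the λ² term in each signed area is a multiple of (Z−X)×(Z−X) = 0, so 2·[YWR] and 2·[ZVW] are each linear in λ. Evaluating at λ=0 and λ=1:
  2·[YWR] = -3/2·λ + 35/36,   2·[ZVW] = 1
So [YWR]:[ZVW] = (-3/2·λ + 35/36) / (1). Setting this equal to 17/36:
  -3/2·λ + 35/36 = 17/36·(1)  ⇒  λ = 1/3
Then r = λ/(1−λ) = (1/3)/(2/3) = 1/2. Check: with r = 1/2, H = (2/3, -1/3) and [YWR]:[ZVW] = 17/36 as required.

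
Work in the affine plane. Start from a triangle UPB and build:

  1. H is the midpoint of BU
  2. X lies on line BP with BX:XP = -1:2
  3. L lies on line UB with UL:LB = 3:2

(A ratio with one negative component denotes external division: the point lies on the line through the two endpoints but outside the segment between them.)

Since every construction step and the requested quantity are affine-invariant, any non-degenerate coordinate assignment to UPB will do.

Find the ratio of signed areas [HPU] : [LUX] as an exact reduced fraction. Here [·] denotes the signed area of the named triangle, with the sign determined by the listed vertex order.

Set U = (0, 0), P = (1, 0), B = (0, 1); any affine frame gives the same invariant.
1. H is the midpoint of BU ⇒ H = (0, 1/2)
2. X lies on line BP with BX:XP = -1:2 ⇒ X = (-1, 2)
3. L lies on line UB with UL:LB = 3:2 ⇒ L = (0, 3/5)
2·[HPU] = -1/2, 2·[LUX] = -3/5
[HPU]:[LUX] = -1/2:-3/5 = 5/6

[HPU]:[LUX] = 5/6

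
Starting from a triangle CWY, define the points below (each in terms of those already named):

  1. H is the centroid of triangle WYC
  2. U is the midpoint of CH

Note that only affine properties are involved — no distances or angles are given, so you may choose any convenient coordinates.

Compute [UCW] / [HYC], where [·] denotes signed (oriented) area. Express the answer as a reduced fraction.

[UCW]:[HYC] = 1/2

Work in coordinates with C = (0, 0), W = (1, 0), Y = (0, 1).
1. H is the centroid of triangle WYC ⇒ H = (1/3, 1/3)
2. U is the midpoint of CH ⇒ U = (1/6, 1/6)
2·[UCW] = 1/6, 2·[HYC] = 1/3
[UCW]:[HYC] = 1/6:1/3 = 1/2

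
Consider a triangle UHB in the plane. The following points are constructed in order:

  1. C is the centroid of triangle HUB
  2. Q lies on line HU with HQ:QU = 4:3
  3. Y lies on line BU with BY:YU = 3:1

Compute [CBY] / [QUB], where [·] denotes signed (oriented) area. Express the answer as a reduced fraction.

[CBY]:[QUB] = -7/12

Work in coordinates with U = (0, 0), H = (1, 0), B = (0, 1).
1. C is the centroid of triangle HUB ⇒ C = (1/3, 1/3)
2. Q lies on line HU with HQ:QU = 4:3 ⇒ Q = (3/7, 0)
3. Y lies on line BU with BY:YU = 3:1 ⇒ Y = (0, 1/4)
2·[CBY] = 1/4, 2·[QUB] = -3/7
[CBY]:[QUB] = 1/4:-3/7 = -7/12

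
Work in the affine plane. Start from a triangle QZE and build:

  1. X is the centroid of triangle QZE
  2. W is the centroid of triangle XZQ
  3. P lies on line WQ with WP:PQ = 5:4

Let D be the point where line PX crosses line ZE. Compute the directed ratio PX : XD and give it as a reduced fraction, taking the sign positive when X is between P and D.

Set Q = (0, 0), Z = (1, 0), E = (0, 1); any affine frame gives the same invariant.
1. X is the centroid of triangle QZE ⇒ X = (1/3, 1/3)
2. W is the centroid of triangle XZQ ⇒ W = (4/9, 1/9)
3. P lies on line WQ with WP:PQ = 5:4 ⇒ P = (16/81, 4/81)
line PX meets ZE at D = (15/34, 19/34)
X = P + t·(D−P) with t = 34/61, so PX:XD = 34/61:27/61

PX:XD = 34/27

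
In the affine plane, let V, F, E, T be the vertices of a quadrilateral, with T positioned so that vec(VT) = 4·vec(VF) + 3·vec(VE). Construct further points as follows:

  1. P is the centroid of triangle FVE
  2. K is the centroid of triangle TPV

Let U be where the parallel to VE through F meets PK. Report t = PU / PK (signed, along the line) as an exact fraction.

t = 3/5

Choose coordinates V = (0, 0), F = (1, 0), E = (0, 1), T = (4, 3).
1. P is the centroid of triangle FVE ⇒ P = (1/3, 1/3)
2. K is the centroid of triangle TPV ⇒ K = (13/9, 10/9)
through F parallel to VE: direction (0, 1); meets PK at U = (1, 4/5)
U = P + t·(K−P) with t = 3/5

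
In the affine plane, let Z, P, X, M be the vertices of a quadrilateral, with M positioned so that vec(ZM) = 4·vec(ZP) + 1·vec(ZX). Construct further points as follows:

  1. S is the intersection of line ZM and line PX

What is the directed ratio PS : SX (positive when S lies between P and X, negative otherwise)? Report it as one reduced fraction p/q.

Work in coordinates with Z = (0, 0), P = (1, 0), X = (0, 1), M = (4, 1).
1. S is the intersection of line ZM and line PX ⇒ S = (4/5, 1/5)
S = P + t·(X−P) with t = 1/5, so PS:SX = t:(1−t) = 1/5:4/5

PS:SX = 1/4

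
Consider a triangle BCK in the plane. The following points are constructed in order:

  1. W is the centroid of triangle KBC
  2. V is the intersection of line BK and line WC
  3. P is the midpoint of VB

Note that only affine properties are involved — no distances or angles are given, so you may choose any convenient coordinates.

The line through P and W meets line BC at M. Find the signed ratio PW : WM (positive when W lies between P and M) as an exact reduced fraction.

Work in coordinates with B = (0, 0), C = (1, 0), K = (0, 1).
1. W is the centroid of triangle KBC ⇒ W = (1/3, 1/3)
2. V is the intersection of line BK and line WC ⇒ V = (0, 1/2)
3. P is the midpoint of VB ⇒ P = (0, 1/4)
line PW meets BC at M = (-1, 0)
W = P + t·(M−P) with t = -1/3, so PW:WM = -1/3:4/3

PW:WM = -1/4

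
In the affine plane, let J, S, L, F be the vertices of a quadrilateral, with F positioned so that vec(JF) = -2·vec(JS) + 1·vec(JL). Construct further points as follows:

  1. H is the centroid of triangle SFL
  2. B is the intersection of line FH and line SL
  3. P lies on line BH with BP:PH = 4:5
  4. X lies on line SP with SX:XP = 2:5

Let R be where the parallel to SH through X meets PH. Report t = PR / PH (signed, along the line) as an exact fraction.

t = 5/7

Work in coordinates with J = (0, 0), S = (1, 0), L = (0, 1), F = (-2, 1).
1. H is the centroid of triangle SFL ⇒ H = (-1/3, 2/3)
2. B is the intersection of line FH and line SL ⇒ B = (1/2, 1/2)
3. P lies on line BH with BP:PH = 4:5 ⇒ P = (7/54, 31/54)
4. X lies on line SP with SX:XP = 2:5 ⇒ X = (142/189, 31/189)
through X parallel to SH: direction (-4/3, 2/3); meets PH at R = (-38/189, 121/189)
R = P + t·(H−P) with t = 5/7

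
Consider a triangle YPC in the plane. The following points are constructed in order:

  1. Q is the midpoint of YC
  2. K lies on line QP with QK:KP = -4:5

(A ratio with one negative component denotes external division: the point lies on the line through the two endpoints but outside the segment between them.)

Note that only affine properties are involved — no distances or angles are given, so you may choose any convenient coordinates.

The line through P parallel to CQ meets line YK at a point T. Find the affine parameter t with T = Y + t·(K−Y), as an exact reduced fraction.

t = -1/4

Set Y = (0, 0), P = (1, 0), C = (0, 1); any affine frame gives the same invariant.
1. Q is the midpoint of YC ⇒ Q = (0, 1/2)
2. K lies on line QP with QK:KP = -4:5 ⇒ K = (-4, 5/2)
through P parallel to CQ: direction (0, -1/2); meets YK at T = (1, -5/8)
T = Y + t·(K−Y) with t = -1/4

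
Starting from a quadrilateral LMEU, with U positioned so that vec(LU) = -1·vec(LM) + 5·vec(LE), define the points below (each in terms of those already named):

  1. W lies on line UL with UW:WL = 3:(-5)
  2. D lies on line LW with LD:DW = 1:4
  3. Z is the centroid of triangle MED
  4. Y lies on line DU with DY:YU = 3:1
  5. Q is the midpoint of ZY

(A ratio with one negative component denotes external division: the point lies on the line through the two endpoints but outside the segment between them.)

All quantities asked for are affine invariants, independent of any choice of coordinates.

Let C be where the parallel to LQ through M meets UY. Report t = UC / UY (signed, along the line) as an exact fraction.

t = 181/6

Work in coordinates with L = (0, 0), M = (1, 0), E = (0, 1), U = (-1, 5).
1. W lies on line UL with UW:WL = 3:(-5) ⇒ W = (-5/2, 25/2)
2. D lies on line LW with LD:DW = 1:4 ⇒ D = (-1/2, 5/2)
3. Z is the centroid of triangle MED ⇒ Z = (1/6, 7/6)
4. Y lies on line DU with DY:YU = 3:1 ⇒ Y = (-7/8, 35/8)
5. Q is the midpoint of ZY ⇒ Q = (-17/48, 133/48)
through M parallel to LQ: direction (-17/48, 133/48); meets UY at C = (133/48, -665/48)
C = U + t·(Y−U) with t = 181/6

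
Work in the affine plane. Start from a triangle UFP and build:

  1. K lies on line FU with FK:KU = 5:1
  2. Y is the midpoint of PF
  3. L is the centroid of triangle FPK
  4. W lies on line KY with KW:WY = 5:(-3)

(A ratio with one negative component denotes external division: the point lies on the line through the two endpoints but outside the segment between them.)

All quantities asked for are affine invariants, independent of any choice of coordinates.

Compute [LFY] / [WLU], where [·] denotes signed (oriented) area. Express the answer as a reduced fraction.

[LFY]:[WLU] = -10/11

Choose coordinates U = (0, 0), F = (1, 0), P = (0, 1).
1. K lies on line FU with FK:KU = 5:1 ⇒ K = (1/6, 0)
2. Y is the midpoint of PF ⇒ Y = (1/2, 1/2)
3. L is the centroid of triangle FPK ⇒ L = (7/18, 1/3)
4. W lies on line KY with KW:WY = 5:(-3) ⇒ W = (1, 5/4)
2·[LFY] = 5/36, 2·[WLU] = -11/72
[LFY]:[WLU] = 5/36:-11/72 = -10/11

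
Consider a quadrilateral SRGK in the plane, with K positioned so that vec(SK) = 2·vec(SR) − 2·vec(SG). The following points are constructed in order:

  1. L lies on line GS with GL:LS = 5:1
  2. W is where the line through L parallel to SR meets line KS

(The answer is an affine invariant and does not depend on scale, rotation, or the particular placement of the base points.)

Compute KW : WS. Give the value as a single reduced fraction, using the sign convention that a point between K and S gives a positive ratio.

KW:WS = -13

Work in coordinates with S = (0, 0), R = (1, 0), G = (0, 1), K = (2, -2).
1. L lies on line GS with GL:LS = 5:1 ⇒ L = (0, 1/6)
2. W is where the line through L parallel to SR meets line KS ⇒ W = (-1/6, 1/6)
W = K + t·(S−K) with t = 13/12, so KW:WS = t:(1−t) = 13/12:-1/12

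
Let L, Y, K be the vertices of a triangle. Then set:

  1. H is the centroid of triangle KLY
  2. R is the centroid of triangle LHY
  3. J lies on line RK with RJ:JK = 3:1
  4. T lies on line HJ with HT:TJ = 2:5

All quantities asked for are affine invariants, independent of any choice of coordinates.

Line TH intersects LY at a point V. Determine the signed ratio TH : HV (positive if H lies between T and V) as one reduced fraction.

TH:HV = 8/21

Work in coordinates with L = (0, 0), Y = (1, 0), K = (0, 1).
1. H is the centroid of triangle KLY ⇒ H = (1/3, 1/3)
2. R is the centroid of triangle LHY ⇒ R = (4/9, 1/9)
3. J lies on line RK with RJ:JK = 3:1 ⇒ J = (1/9, 7/9)
4. T lies on line HJ with HT:TJ = 2:5 ⇒ T = (17/63, 29/63)
line TH meets LY at V = (1/2, 0)
H = T + t·(V−T) with t = 8/29, so TH:HV = 8/29:21/29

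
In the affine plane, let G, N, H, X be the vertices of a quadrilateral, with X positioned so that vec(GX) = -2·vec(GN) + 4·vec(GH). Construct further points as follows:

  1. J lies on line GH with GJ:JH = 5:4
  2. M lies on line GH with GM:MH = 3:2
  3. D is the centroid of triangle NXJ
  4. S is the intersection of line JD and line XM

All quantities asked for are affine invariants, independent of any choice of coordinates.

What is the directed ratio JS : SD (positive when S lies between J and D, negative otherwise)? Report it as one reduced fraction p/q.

JS:SD = 12/95

Set G = (0, 0), N = (1, 0), H = (0, 1), X = (-2, 4); any affine frame gives the same invariant.
1. J lies on line GH with GJ:JH = 5:4 ⇒ J = (0, 5/9)
2. M lies on line GH with GM:MH = 3:2 ⇒ M = (0, 3/5)
3. D is the centroid of triangle NXJ ⇒ D = (-1/3, 41/27)
4. S is the intersection of line JD and line XM ⇒ S = (-4/107, 71/107)
S = J + t·(D−J) with t = 12/107, so JS:SD = t:(1−t) = 12/107:95/107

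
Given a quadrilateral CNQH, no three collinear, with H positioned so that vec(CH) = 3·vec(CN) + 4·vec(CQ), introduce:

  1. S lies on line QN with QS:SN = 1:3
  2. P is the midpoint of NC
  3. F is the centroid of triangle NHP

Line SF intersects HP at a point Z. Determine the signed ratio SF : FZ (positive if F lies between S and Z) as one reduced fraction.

Work in coordinates with C = (0, 0), N = (1, 0), Q = (0, 1), H = (3, 4).
1. S lies on line QN with QS:SN = 1:3 ⇒ S = (1/4, 3/4)
2. P is the midpoint of NC ⇒ P = (1/2, 0)
3. F is the centroid of triangle NHP ⇒ F = (3/2, 4/3)
line SF meets HP at Z = (43/34, 104/85)
F = S + t·(Z−S) with t = 85/69, so SF:FZ = 85/69:-16/69

SF:FZ = -85/16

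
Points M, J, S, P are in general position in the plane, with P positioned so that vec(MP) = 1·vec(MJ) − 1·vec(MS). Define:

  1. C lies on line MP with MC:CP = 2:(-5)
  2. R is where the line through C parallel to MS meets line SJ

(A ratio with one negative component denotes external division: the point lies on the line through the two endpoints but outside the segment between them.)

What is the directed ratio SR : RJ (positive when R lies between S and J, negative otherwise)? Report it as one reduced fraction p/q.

SR:RJ = -2/5

Set M = (0, 0), J = (1, 0), S = (0, 1), P = (1, -1); any affine frame gives the same invariant.
1. C lies on line MP with MC:CP = 2:(-5) ⇒ C = (-2/3, 2/3)
2. R is where the line through C parallel to MS meets line SJ ⇒ R = (-2/3, 5/3)
R = S + t·(J−S) with t = -2/3, so SR:RJ = t:(1−t) = -2/3:5/3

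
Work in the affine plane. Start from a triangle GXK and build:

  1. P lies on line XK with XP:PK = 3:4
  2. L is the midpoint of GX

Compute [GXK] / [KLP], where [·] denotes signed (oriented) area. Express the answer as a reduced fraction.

Assign G = (0, 0), X = (1, 0), K = (0, 1) — the answer is frame-independent, so this choice is without loss of generality.
1. P lies on line XK with XP:PK = 3:4 ⇒ P = (4/7, 3/7)
2. L is the midpoint of GX ⇒ L = (1/2, 0)
2·[GXK] = 1, 2·[KLP] = 2/7
[GXK]:[KLP] = 1:2/7 = 7/2

[GXK]:[KLP] = 7/2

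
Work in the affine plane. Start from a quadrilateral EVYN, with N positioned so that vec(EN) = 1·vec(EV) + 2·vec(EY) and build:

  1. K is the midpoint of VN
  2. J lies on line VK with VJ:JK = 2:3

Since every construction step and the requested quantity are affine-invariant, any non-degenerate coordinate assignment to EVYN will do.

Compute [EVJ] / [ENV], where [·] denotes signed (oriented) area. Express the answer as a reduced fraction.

[EVJ]:[ENV] = -1/5

Assign E = (0, 0), V = (1, 0), Y = (0, 1), N = (1, 2) — the answer is frame-independent, so this choice is without loss of generality.
1. K is the midpoint of VN ⇒ K = (1, 1)
2. J lies on line VK with VJ:JK = 2:3 ⇒ J = (1, 2/5)
2·[EVJ] = 2/5, 2·[ENV] = -2
[EVJ]:[ENV] = 2/5:-2 = -1/5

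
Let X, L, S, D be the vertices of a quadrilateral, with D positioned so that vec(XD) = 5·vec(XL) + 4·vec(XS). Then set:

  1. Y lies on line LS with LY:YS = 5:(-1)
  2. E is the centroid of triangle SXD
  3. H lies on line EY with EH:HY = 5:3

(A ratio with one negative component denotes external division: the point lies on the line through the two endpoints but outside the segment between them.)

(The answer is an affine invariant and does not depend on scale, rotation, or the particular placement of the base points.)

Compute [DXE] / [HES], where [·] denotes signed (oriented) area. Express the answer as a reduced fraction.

[DXE]:[HES] = 32/7

Choose coordinates X = (0, 0), L = (1, 0), S = (0, 1), D = (5, 4).
1. Y lies on line LS with LY:YS = 5:(-1) ⇒ Y = (-1/4, 5/4)
2. E is the centroid of triangle SXD ⇒ E = (5/3, 5/3)
3. H lies on line EY with EH:HY = 5:3 ⇒ H = (15/32, 45/32)
2·[DXE] = -5/3, 2·[HES] = -35/96
[DXE]:[HES] = -5/3:-35/96 = 32/7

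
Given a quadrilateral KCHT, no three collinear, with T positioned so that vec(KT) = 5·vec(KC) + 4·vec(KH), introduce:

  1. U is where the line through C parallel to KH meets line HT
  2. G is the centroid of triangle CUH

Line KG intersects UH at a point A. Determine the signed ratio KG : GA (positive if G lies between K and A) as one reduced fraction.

KG:GA = 7/8

Work in coordinates with K = (0, 0), C = (1, 0), H = (0, 1), T = (5, 4).
1. U is where the line through C parallel to KH meets line HT ⇒ U = (1, 8/5)
2. G is the centroid of triangle CUH ⇒ G = (2/3, 13/15)
line KG meets UH at A = (10/7, 13/7)
G = K + t·(A−K) with t = 7/15, so KG:GA = 7/15:8/15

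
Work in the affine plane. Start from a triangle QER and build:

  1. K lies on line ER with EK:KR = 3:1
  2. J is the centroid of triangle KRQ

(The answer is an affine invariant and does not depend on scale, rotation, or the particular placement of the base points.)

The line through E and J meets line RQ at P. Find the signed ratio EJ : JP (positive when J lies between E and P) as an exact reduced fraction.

EJ:JP = 11

Work in coordinates with Q = (0, 0), E = (1, 0), R = (0, 1).
1. K lies on line ER with EK:KR = 3:1 ⇒ K = (1/4, 3/4)
2. J is the centroid of triangle KRQ ⇒ J = (1/12, 7/12)
line EJ meets RQ at P = (0, 7/11)
J = E + t·(P−E) with t = 11/12, so EJ:JP = 11/12:1/12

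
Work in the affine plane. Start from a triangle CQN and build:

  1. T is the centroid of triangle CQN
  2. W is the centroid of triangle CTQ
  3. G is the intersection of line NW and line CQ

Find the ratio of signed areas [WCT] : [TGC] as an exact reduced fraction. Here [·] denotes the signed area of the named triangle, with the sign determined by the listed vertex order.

Work in coordinates with C = (0, 0), Q = (1, 0), N = (0, 1).
1. T is the centroid of triangle CQN ⇒ T = (1/3, 1/3)
2. W is the centroid of triangle CTQ ⇒ W = (4/9, 1/9)
3. G is the intersection of line NW and line CQ ⇒ G = (1/2, 0)
2·[WCT] = -1/9, 2·[TGC] = -1/6
[WCT]:[TGC] = -1/9:-1/6 = 2/3

[WCT]:[TGC] = 2/3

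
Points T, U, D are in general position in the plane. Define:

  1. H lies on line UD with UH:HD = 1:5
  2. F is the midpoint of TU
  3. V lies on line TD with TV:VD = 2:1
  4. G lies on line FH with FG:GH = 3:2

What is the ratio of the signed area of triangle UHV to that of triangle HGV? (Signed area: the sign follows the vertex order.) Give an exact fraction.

[UHV]:[HGV] = -5/11

Work in coordinates with T = (0, 0), U = (1, 0), D = (0, 1).
1. H lies on line UD with UH:HD = 1:5 ⇒ H = (5/6, 1/6)
2. F is the midpoint of TU ⇒ F = (1/2, 0)
3. V lies on line TD with TV:VD = 2:1 ⇒ V = (0, 2/3)
4. G lies on line FH with FG:GH = 3:2 ⇒ G = (7/10, 1/10)
2·[UHV] = 1/18, 2·[HGV] = -11/90
[UHV]:[HGV] = 1/18:-11/90 = -5/11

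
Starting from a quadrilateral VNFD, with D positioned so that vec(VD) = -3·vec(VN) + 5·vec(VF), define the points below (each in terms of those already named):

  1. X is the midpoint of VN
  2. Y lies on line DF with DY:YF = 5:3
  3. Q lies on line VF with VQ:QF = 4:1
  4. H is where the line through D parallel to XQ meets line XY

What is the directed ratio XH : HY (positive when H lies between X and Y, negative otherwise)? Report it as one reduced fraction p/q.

XH:HY = -6/5

Assign V = (0, 0), N = (1, 0), F = (0, 1), D = (-3, 5) — the answer is frame-independent, so this choice is without loss of generality.
1. X is the midpoint of VN ⇒ X = (1/2, 0)
2. Y lies on line DF with DY:YF = 5:3 ⇒ Y = (-9/8, 5/2)
3. Q lies on line VF with VQ:QF = 4:1 ⇒ Q = (0, 4/5)
4. H is where the line through D parallel to XQ meets line XY ⇒ H = (-37/4, 15)
H = X + t·(Y−X) with t = 6, so XH:HY = t:(1−t) = 6:-5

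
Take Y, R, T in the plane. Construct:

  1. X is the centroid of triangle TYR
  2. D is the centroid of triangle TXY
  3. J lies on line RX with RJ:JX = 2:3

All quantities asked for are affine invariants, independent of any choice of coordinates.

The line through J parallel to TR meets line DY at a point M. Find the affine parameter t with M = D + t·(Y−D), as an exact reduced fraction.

t = -14/25

Work in coordinates with Y = (0, 0), R = (1, 0), T = (0, 1).
1. X is the centroid of triangle TYR ⇒ X = (1/3, 1/3)
2. D is the centroid of triangle TXY ⇒ D = (1/9, 4/9)
3. J lies on line RX with RJ:JX = 2:3 ⇒ J = (11/15, 2/15)
through J parallel to TR: direction (1, -1); meets DY at M = (13/75, 52/75)
M = D + t·(Y−D) with t = -14/25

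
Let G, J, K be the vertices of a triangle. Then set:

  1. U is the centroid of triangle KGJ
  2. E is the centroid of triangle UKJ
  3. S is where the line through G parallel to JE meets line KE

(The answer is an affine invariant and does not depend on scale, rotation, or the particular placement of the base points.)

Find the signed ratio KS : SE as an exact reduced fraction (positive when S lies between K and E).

Work in coordinates with G = (0, 0), J = (1, 0), K = (0, 1).
1. U is the centroid of triangle KGJ ⇒ U = (1/3, 1/3)
2. E is the centroid of triangle UKJ ⇒ E = (4/9, 4/9)
3. S is where the line through G parallel to JE meets line KE ⇒ S = (20/9, -16/9)
S = K + t·(E−K) with t = 5, so KS:SE = t:(1−t) = 5:-4

KS:SE = -5/4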